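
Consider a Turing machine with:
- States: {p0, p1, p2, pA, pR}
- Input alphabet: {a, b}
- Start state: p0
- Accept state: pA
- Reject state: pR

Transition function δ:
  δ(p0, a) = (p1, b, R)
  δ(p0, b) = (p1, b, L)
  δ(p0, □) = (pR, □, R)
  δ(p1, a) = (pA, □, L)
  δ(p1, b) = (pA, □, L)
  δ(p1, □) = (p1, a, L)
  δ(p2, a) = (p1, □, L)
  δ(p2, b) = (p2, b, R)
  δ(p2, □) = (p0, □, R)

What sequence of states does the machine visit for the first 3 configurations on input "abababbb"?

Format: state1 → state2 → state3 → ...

Execution trace:
Initial: [p0]abababbb
Step 1: δ(p0, a) = (p1, b, R) → b[p1]bababbb
Step 2: δ(p1, b) = (pA, □, L) → [pA]b□ababbb

The machine reaches the accept state pA and halts.

State sequence: p0 → p1 → pA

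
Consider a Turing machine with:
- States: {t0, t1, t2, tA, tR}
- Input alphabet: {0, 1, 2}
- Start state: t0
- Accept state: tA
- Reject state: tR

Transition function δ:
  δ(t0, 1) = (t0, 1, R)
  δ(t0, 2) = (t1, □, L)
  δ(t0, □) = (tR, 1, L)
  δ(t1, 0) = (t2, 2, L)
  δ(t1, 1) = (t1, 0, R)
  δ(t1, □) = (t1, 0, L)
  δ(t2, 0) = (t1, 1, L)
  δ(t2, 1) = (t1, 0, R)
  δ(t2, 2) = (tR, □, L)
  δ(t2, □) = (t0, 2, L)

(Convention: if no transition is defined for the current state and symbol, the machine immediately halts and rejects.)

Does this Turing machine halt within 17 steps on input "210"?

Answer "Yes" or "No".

Execution trace:
Initial: [t0]210
Step 1: δ(t0, 2) = (t1, □, L) → [t1]□□10
Step 2: δ(t1, □) = (t1, 0, L) → [t1]□0□10
Step 3: δ(t1, □) = (t1, 0, L) → [t1]□00□10
Step 4: δ(t1, □) = (t1, 0, L) → [t1]□000□10
Step 5: δ(t1, □) = (t1, 0, L) → [t1]□0000□10
Step 6: δ(t1, □) = (t1, 0, L) → [t1]□00000□10
Step 7: δ(t1, □) = (t1, 0, L) → [t1]□000000□10
Step 8: δ(t1, □) = (t1, 0, L) → [t1]□0000000□10
Step 9: δ(t1, □) = (t1, 0, L) → [t1]□00000000□10
Step 10: δ(t1, □) = (t1, 0, L) → [t1]□000000000□10
Step 11: δ(t1, □) = (t1, 0, L) → [t1]□0000000000□10
Step 12: δ(t1, □) = (t1, 0, L) → [t1]□00000000000□10
Step 13: δ(t1, □) = (t1, 0, L) → [t1]□000000000000□10
Step 14: δ(t1, □) = (t1, 0, L) → [t1]□0000000000000□10
Step 15: δ(t1, □) = (t1, 0, L) → [t1]□00000000000000□10
Step 16: δ(t1, □) = (t1, 0, L) → [t1]□000000000000000□10
Step 17: δ(t1, □) = (t1, 0, L) → [t1]□0000000000000000□10

The machine has not reached a halting state after 17 steps.
The machine did not halt within the 17-step bound.

Answer: No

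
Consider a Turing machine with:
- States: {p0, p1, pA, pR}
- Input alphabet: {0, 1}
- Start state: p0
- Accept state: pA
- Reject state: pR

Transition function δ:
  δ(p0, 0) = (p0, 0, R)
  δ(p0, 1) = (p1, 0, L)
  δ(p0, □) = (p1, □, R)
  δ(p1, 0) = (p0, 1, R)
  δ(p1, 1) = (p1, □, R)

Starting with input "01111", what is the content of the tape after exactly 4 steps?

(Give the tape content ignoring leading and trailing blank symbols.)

Execution trace:
Initial: [p0]01111
Step 1: δ(p0, 0) = (p0, 0, R) → 0[p0]1111
Step 2: δ(p0, 1) = (p1, 0, L) → [p1]00111
Step 3: δ(p1, 0) = (p0, 1, R) → 1[p0]0111
Step 4: δ(p0, 0) = (p0, 0, R) → 10[p0]111

After 4 steps, the tape (ignoring leading/trailing blanks) is: 10111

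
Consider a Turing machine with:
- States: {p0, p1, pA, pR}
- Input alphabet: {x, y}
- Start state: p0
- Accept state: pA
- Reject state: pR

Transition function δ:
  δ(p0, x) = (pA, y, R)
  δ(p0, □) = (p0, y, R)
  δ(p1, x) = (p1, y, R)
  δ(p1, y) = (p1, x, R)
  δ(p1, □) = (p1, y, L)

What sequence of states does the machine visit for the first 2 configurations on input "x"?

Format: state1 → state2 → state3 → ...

Execution trace:
Initial: [p0]x
Step 1: δ(p0, x) = (pA, y, R) → y[pA]□

The machine reaches the accept state pA and halts.

State sequence: p0 → pA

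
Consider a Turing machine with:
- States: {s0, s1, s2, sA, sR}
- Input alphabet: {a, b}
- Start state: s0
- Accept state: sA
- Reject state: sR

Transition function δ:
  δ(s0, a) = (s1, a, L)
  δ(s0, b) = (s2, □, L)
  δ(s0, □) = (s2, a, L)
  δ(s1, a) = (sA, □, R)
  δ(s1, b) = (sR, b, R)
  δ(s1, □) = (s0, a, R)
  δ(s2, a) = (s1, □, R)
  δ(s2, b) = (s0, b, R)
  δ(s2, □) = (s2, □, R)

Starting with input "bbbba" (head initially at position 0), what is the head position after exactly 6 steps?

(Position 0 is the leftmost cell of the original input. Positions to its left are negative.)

Execution trace (head position shown):
Step 0: [s0]bbbba  (head at position 0)
Step 1: move left → [s2]□□bbba  (head at position -1)
Step 2: move right → □[s2]□bbba  (head at position 0)
Step 3: move right → □□[s2]bbba  (head at position 1)
Step 4: move right → □□b[s0]bba  (head at position 2)
Step 5: move left → □□[s2]b□ba  (head at position 1)
Step 6: move right → □□b[s0]□ba  (head at position 2)

After 6 steps, the head is at position 2.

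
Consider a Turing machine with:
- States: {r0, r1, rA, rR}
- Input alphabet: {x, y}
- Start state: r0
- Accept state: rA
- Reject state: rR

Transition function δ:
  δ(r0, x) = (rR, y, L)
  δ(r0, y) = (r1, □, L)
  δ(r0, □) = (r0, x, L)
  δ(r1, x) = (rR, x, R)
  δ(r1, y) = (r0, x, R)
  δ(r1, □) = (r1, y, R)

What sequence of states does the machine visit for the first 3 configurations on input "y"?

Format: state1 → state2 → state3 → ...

Execution trace:
Initial: [r0]y
Step 1: δ(r0, y) = (r1, □, L) → [r1]□□
Step 2: δ(r1, □) = (r1, y, R) → y[r1]□

State sequence: r0 → r1 → r1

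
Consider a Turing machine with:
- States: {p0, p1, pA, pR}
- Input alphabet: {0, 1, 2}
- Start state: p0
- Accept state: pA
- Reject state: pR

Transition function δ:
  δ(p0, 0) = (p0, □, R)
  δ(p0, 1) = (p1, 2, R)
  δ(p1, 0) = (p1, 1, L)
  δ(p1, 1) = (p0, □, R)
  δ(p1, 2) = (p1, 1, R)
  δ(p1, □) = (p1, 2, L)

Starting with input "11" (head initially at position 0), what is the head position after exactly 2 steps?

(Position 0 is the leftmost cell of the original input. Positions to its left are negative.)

Execution trace (head position shown):
Step 0: [p0]11  (head at position 0)
Step 1: move right → 2[p1]1  (head at position 1)
Step 2: move right → 2□[p0]□  (head at position 2)

After 2 steps, the head is at position 2.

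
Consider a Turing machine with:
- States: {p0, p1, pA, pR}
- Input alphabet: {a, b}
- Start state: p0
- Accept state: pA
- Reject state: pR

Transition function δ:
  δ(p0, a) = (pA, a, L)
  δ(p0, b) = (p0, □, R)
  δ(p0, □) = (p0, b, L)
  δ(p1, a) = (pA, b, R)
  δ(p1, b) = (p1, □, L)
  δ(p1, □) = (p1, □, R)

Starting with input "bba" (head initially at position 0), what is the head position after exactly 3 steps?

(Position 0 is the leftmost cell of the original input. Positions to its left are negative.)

Execution trace (head position shown):
Step 0: [p0]bba  (head at position 0)
Step 1: move right → □[p0]ba  (head at position 1)
Step 2: move right → □□[p0]a  (head at position 2)
Step 3: move left → □[pA]□a  (head at position 1)

After 3 steps, the head is at position 1.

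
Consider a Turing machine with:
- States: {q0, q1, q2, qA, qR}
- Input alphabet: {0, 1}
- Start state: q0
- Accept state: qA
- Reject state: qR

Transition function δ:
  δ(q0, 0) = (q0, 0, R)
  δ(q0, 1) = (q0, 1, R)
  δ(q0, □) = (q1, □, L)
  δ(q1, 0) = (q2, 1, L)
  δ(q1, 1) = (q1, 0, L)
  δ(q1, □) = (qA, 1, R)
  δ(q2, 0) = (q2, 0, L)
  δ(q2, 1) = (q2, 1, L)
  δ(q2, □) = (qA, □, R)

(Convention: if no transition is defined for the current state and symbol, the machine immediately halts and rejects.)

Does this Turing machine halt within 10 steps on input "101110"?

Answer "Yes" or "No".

Execution trace:
Initial: [q0]101110
Step 1: δ(q0, 1) = (q0, 1, R) → 1[q0]01110
Step 2: δ(q0, 0) = (q0, 0, R) → 10[q0]1110
Step 3: δ(q0, 1) = (q0, 1, R) → 101[q0]110
Step 4: δ(q0, 1) = (q0, 1, R) → 1011[q0]10
Step 5: δ(q0, 1) = (q0, 1, R) → 10111[q0]0
Step 6: δ(q0, 0) = (q0, 0, R) → 101110[q0]□
Step 7: δ(q0, □) = (q1, □, L) → 10111[q1]0□
Step 8: δ(q1, 0) = (q2, 1, L) → 1011[q2]11□
Step 9: δ(q2, 1) = (q2, 1, L) → 101[q2]111□
Step 10: δ(q2, 1) = (q2, 1, L) → 10[q2]1111□

The machine has not reached a halting state after 10 steps.
The machine did not halt within the 10-step bound.

Answer: No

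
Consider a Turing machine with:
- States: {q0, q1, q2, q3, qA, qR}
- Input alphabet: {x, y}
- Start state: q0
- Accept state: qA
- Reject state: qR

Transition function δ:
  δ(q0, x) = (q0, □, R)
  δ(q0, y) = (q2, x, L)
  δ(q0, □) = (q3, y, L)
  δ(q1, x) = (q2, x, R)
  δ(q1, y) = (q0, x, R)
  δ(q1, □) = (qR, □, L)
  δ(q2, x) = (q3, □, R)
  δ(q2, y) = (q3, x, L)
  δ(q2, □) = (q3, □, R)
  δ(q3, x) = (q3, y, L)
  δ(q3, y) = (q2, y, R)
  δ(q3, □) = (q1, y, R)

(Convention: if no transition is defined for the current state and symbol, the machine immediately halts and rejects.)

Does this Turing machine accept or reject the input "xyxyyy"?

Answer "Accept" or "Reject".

Execution trace:
Initial: [q0]xyxyyy
Step 1: δ(q0, x) = (q0, □, R) → □[q0]yxyyy
Step 2: δ(q0, y) = (q2, x, L) → [q2]□xxyyy
Step 3: δ(q2, □) = (q3, □, R) → □[q3]xxyyy
Step 4: δ(q3, x) = (q3, y, L) → [q3]□yxyyy
Step 5: δ(q3, □) = (q1, y, R) → y[q1]yxyyy
Step 6: δ(q1, y) = (q0, x, R) → yx[q0]xyyy
Step 7: δ(q0, x) = (q0, □, R) → yx□[q0]yyy
Step 8: δ(q0, y) = (q2, x, L) → yx[q2]□xyy
Step 9: δ(q2, □) = (q3, □, R) → yx□[q3]xyy
Step 10: δ(q3, x) = (q3, y, L) → yx[q3]□yyy
Step 11: δ(q3, □) = (q1, y, R) → yxy[q1]yyy
Step 12: δ(q1, y) = (q0, x, R) → yxyx[q0]yy
Step 13: δ(q0, y) = (q2, x, L) → yxy[q2]xxy
Step 14: δ(q2, x) = (q3, □, R) → yxy□[q3]xy
Step 15: δ(q3, x) = (q3, y, L) → yxy[q3]□yy
Step 16: δ(q3, □) = (q1, y, R) → yxyy[q1]yy
Step 17: δ(q1, y) = (q0, x, R) → yxyyx[q0]y
Step 18: δ(q0, y) = (q2, x, L) → yxyy[q2]xx
Step 19: δ(q2, x) = (q3, □, R) → yxyy□[q3]x
Step 20: δ(q3, x) = (q3, y, L) → yxyy[q3]□y
Step 21: δ(q3, □) = (q1, y, R) → yxyyy[q1]y
Step 22: δ(q1, y) = (q0, x, R) → yxyyyx[q0]□
Step 23: δ(q0, □) = (q3, y, L) → yxyyy[q3]xy
Step 24: δ(q3, x) = (q3, y, L) → yxyy[q3]yyy
Step 25: δ(q3, y) = (q2, y, R) → yxyyy[q2]yy
Step 26: δ(q2, y) = (q3, x, L) → yxyy[q3]yxy
Step 27: δ(q3, y) = (q2, y, R) → yxyyy[q2]xy
Step 28: δ(q2, x) = (q3, □, R) → yxyyy□[q3]y
Step 29: δ(q3, y) = (q2, y, R) → yxyyy□y[q2]□
Step 30: δ(q2, □) = (q3, □, R) → yxyyy□y□[q3]□
Step 31: δ(q3, □) = (q1, y, R) → yxyyy□y□y[q1]□
Step 32: δ(q1, □) = (qR, □, L) → yxyyy□y□[qR]y□

The machine reaches the reject state qR and halts.

Answer: Reject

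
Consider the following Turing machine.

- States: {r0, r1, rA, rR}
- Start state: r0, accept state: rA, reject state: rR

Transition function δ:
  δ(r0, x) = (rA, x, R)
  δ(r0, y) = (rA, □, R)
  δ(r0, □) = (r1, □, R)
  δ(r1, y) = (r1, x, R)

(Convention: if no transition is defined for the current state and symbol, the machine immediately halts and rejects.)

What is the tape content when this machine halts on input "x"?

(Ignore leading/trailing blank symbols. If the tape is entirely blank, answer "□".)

Execution trace:
Initial: [r0]x
Step 1: δ(r0, x) = (rA, x, R) → x[rA]□

The machine reaches the accept state rA and halts.

Final tape (ignoring leading/trailing blanks): x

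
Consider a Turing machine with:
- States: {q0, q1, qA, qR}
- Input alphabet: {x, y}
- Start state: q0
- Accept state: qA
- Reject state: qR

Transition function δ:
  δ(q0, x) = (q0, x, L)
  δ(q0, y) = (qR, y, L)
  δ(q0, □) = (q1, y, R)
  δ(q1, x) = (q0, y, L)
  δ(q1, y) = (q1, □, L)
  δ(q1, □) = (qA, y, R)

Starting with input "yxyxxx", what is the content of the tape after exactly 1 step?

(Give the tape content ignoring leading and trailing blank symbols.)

Execution trace:
Initial: [q0]yxyxxx
Step 1: δ(q0, y) = (qR, y, L) → [qR]□yxyxxx

The machine reaches the reject state qR and halts.

After 1 step, the tape (ignoring leading/trailing blanks) is: yxyxxx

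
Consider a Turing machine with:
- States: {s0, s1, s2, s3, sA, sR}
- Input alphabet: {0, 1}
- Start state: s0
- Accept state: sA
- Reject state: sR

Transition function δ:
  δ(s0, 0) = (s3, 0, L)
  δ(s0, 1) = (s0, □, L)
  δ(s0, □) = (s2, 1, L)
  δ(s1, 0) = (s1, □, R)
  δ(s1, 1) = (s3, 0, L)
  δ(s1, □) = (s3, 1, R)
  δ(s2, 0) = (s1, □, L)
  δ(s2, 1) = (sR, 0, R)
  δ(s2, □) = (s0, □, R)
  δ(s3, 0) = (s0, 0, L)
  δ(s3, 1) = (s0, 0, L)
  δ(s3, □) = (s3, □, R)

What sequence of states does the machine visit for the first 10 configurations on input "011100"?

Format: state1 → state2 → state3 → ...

Execution trace:
Initial: [s0]011100
Step 1: δ(s0, 0) = (s3, 0, L) → [s3]□011100
Step 2: δ(s3, □) = (s3, □, R) → □[s3]011100
Step 3: δ(s3, 0) = (s0, 0, L) → [s0]□011100
Step 4: δ(s0, □) = (s2, 1, L) → [s2]□1011100
Step 5: δ(s2, □) = (s0, □, R) → □[s0]1011100
Step 6: δ(s0, 1) = (s0, □, L) → [s0]□□011100
Step 7: δ(s0, □) = (s2, 1, L) → [s2]□1□011100
Step 8: δ(s2, □) = (s0, □, R) → □[s0]1□011100
Step 9: δ(s0, 1) = (s0, □, L) → [s0]□□□011100

State sequence: s0 → s3 → s3 → s0 → s2 → s0 → s0 → s2 → s0 → s0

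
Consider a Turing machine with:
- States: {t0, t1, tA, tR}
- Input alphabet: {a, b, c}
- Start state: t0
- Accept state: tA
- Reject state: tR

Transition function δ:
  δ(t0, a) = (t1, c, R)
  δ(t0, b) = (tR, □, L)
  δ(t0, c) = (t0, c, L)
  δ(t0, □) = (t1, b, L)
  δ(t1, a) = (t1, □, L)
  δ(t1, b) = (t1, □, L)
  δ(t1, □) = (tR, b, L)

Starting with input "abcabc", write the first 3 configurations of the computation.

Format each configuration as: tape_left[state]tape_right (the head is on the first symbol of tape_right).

Transitions applied:
Step 1: δ(t0, a) = (t1, c, R)
Step 2: δ(t1, b) = (t1, □, L)

The first 3 configurations are:
[t0]abcabc ⊢ c[t1]bcabc ⊢ [t1]c□cabc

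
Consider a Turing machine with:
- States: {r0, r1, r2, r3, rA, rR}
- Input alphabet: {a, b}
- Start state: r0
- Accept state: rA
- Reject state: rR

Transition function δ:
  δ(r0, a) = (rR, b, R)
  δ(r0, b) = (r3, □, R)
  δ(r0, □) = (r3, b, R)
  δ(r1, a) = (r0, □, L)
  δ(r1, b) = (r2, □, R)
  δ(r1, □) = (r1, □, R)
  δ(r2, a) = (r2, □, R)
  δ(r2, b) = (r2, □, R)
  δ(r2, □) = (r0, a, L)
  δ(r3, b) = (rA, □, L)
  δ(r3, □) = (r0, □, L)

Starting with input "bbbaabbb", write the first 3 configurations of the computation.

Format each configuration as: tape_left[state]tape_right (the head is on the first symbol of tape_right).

Transitions applied:
Step 1: δ(r0, b) = (r3, □, R)
Step 2: δ(r3, b) = (rA, □, L)

The first 3 configurations are:
[r0]bbbaabbb ⊢ □[r3]bbaabbb ⊢ [rA]□□baabbb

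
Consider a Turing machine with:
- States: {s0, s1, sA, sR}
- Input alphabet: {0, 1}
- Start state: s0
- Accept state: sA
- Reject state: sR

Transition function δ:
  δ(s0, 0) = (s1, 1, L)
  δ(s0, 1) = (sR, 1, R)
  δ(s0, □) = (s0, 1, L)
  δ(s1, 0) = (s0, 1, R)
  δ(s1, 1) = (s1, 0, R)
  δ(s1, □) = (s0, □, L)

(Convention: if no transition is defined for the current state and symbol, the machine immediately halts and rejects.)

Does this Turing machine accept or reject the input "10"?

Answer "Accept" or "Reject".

Execution trace:
Initial: [s0]10
Step 1: δ(s0, 1) = (sR, 1, R) → 1[sR]0

The machine reaches the reject state sR and halts.

Answer: Reject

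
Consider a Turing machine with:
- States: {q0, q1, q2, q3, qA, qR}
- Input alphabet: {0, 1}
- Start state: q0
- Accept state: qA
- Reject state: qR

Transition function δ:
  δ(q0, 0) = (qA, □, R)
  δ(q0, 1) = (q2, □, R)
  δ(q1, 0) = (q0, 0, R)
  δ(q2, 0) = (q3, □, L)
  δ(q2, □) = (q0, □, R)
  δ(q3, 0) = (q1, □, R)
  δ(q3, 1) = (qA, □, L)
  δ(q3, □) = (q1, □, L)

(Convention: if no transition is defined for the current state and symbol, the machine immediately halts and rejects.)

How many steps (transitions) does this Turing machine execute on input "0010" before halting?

Execution trace:
Initial: [q0]0010
Step 1: δ(q0, 0) = (qA, □, R) → □[qA]010

The machine reaches the accept state qA and halts.

The machine executed 1 step before halting.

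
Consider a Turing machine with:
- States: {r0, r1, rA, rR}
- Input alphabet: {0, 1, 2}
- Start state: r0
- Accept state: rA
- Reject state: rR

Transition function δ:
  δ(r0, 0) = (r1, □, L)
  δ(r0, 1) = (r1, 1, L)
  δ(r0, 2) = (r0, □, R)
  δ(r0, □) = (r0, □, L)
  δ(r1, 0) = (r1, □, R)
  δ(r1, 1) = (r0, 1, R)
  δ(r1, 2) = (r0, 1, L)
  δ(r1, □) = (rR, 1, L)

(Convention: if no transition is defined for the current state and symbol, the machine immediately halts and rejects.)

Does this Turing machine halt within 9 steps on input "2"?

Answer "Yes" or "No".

Execution trace:
Initial: [r0]2
Step 1: δ(r0, 2) = (r0, □, R) → □[r0]□
Step 2: δ(r0, □) = (r0, □, L) → [r0]□□
Step 3: δ(r0, □) = (r0, □, L) → [r0]□□□
Step 4: δ(r0, □) = (r0, □, L) → [r0]□□□□
Step 5: δ(r0, □) = (r0, □, L) → [r0]□□□□□
Step 6: δ(r0, □) = (r0, □, L) → [r0]□□□□□□
Step 7: δ(r0, □) = (r0, □, L) → [r0]□□□□□□□
Step 8: δ(r0, □) = (r0, □, L) → [r0]□□□□□□□□
Step 9: δ(r0, □) = (r0, □, L) → [r0]□□□□□□□□□

The machine has not reached a halting state after 9 steps.
The machine did not halt within the 9-step bound.

Answer: No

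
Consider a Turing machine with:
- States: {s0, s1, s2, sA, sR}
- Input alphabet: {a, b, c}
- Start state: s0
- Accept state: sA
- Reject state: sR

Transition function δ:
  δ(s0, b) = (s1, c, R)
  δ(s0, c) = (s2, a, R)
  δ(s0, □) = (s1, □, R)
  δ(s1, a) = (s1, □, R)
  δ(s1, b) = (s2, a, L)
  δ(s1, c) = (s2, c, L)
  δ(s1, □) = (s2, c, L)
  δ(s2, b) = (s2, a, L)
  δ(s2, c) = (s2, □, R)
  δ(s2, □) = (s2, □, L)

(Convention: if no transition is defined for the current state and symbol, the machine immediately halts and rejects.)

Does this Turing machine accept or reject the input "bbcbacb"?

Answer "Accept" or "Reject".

Execution trace:
Initial: [s0]bbcbacb
Step 1: δ(s0, b) = (s1, c, R) → c[s1]bcbacb
Step 2: δ(s1, b) = (s2, a, L) → [s2]cacbacb
Step 3: δ(s2, c) = (s2, □, R) → □[s2]acbacb

No transition is defined for δ(s2, a). By convention the machine halts and rejects.

Answer: Reject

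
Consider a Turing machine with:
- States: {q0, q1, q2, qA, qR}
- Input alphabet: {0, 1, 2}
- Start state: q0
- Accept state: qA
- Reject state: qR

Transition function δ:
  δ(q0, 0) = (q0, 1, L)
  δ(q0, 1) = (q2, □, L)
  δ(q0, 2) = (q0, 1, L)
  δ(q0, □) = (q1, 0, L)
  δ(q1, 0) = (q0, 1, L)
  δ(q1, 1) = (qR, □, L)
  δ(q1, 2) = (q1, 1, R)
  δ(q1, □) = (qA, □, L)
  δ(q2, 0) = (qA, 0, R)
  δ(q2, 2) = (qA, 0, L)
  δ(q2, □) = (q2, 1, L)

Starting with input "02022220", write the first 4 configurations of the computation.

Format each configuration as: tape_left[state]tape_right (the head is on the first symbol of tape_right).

Transitions applied:
Step 1: δ(q0, 0) = (q0, 1, L)
Step 2: δ(q0, □) = (q1, 0, L)
Step 3: δ(q1, □) = (qA, □, L)

The first 4 configurations are:
[q0]02022220 ⊢ [q0]□12022220 ⊢ [q1]□012022220 ⊢ [qA]□□012022220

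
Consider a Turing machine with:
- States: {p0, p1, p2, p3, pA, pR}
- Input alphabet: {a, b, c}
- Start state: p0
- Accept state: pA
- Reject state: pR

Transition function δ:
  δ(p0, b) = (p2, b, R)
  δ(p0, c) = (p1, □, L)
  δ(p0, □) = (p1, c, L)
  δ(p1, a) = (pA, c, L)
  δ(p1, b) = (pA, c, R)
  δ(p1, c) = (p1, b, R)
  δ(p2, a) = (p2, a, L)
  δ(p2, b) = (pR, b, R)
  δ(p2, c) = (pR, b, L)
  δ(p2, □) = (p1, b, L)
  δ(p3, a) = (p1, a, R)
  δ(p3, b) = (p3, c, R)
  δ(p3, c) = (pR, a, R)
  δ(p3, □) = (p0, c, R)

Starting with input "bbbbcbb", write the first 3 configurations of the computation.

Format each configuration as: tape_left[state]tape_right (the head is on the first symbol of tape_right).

Transitions applied:
Step 1: δ(p0, b) = (p2, b, R)
Step 2: δ(p2, b) = (pR, b, R)

The first 3 configurations are:
[p0]bbbbcbb ⊢ b[p2]bbbcbb ⊢ bb[pR]bbcbb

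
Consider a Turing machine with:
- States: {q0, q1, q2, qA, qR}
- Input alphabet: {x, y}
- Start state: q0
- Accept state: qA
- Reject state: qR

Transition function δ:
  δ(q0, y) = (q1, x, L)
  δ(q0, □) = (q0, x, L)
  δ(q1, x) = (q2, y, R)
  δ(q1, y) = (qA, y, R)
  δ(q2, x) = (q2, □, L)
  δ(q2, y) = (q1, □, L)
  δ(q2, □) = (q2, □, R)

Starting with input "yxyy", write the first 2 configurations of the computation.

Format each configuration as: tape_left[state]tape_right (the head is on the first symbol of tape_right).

Transitions applied:
Step 1: δ(q0, y) = (q1, x, L)

The first 2 configurations are:
[q0]yxyy ⊢ [q1]□xxyy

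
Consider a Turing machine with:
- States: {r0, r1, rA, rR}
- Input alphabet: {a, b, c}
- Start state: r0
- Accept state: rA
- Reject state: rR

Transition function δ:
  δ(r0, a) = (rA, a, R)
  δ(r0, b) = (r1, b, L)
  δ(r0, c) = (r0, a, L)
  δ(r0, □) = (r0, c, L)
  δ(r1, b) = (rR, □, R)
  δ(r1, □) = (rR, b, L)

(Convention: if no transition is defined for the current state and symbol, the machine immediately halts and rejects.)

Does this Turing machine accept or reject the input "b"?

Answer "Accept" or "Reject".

Execution trace:
Initial: [r0]b
Step 1: δ(r0, b) = (r1, b, L) → [r1]□b
Step 2: δ(r1, □) = (rR, b, L) → [rR]□bb

The machine reaches the reject state rR and halts.

Answer: Reject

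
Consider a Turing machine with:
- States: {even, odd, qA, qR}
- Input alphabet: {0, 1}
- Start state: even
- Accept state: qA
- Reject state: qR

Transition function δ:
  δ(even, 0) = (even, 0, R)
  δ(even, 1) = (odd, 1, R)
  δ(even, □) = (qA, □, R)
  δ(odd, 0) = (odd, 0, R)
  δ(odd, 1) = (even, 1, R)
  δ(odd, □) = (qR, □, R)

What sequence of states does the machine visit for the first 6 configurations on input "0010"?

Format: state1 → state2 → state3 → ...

Execution trace:
Initial: [even]0010
Step 1: δ(even, 0) = (even, 0, R) → 0[even]010
Step 2: δ(even, 0) = (even, 0, R) → 00[even]10
Step 3: δ(even, 1) = (odd, 1, R) → 001[odd]0
Step 4: δ(odd, 0) = (odd, 0, R) → 0010[odd]□
Step 5: δ(odd, □) = (qR, □, R) → 0010□[qR]□

The machine reaches the reject state qR and halts.

State sequence: even → even → even → odd → odd → qR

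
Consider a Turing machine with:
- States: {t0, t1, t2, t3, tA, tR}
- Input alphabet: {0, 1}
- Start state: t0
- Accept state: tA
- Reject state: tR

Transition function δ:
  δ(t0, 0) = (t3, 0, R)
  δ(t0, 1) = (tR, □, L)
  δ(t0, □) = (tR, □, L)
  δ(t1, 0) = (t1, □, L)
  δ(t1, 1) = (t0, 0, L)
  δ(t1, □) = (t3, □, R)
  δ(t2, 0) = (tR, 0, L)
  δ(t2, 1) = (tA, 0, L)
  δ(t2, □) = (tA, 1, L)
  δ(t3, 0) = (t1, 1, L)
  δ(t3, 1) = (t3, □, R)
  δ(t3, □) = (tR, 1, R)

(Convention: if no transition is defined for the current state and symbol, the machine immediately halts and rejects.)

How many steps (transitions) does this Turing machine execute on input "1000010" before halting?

Execution trace:
Initial: [t0]1000010
Step 1: δ(t0, 1) = (tR, □, L) → [tR]□□000010

The machine reaches the reject state tR and halts.

The machine executed 1 step before halting.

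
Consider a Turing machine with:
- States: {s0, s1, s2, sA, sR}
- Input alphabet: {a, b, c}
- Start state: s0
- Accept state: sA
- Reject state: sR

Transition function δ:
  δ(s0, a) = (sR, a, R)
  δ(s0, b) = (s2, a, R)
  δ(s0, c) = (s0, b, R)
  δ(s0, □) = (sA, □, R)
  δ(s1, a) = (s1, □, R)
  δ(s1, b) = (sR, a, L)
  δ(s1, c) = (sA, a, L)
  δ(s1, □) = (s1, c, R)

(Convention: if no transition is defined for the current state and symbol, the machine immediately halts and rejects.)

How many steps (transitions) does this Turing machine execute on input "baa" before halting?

Execution trace:
Initial: [s0]baa
Step 1: δ(s0, b) = (s2, a, R) → a[s2]aa

No transition is defined for δ(s2, a). By convention the machine halts and rejects.

The machine executed 1 step before halting.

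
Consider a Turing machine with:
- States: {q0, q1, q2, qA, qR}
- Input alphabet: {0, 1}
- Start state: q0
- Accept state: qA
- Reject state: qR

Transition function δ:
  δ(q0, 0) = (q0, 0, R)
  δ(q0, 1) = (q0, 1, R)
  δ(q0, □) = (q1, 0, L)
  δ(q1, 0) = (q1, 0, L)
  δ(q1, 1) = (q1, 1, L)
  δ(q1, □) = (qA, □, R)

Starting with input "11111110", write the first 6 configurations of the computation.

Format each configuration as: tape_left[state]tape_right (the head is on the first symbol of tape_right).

Transitions applied:
Step 1: δ(q0, 1) = (q0, 1, R)
Step 2: δ(q0, 1) = (q0, 1, R)
Step 3: δ(q0, 1) = (q0, 1, R)
Step 4: δ(q0, 1) = (q0, 1, R)
Step 5: δ(q0, 1) = (q0, 1, R)

The first 6 configurations are:
[q0]11111110 ⊢ 1[q0]1111110 ⊢ 11[q0]111110 ⊢ 111[q0]11110 ⊢ 1111[q0]1110 ⊢ 11111[q0]110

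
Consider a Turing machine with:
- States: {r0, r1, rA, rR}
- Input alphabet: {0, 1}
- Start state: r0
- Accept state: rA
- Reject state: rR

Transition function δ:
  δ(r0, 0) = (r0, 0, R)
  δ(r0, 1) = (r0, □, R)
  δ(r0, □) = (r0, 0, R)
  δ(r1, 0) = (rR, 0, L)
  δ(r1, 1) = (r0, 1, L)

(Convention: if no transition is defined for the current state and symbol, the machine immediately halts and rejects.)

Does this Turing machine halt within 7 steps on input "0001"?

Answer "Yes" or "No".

Execution trace:
Initial: [r0]0001
Step 1: δ(r0, 0) = (r0, 0, R) → 0[r0]001
Step 2: δ(r0, 0) = (r0, 0, R) → 00[r0]01
Step 3: δ(r0, 0) = (r0, 0, R) → 000[r0]1
Step 4: δ(r0, 1) = (r0, □, R) → 000□[r0]□
Step 5: δ(r0, □) = (r0, 0, R) → 000□0[r0]□
Step 6: δ(r0, □) = (r0, 0, R) → 000□00[r0]□
Step 7: δ(r0, □) = (r0, 0, R) → 000□000[r0]□

The machine has not reached a halting state after 7 steps.
The machine did not halt within the 7-step bound.

Answer: No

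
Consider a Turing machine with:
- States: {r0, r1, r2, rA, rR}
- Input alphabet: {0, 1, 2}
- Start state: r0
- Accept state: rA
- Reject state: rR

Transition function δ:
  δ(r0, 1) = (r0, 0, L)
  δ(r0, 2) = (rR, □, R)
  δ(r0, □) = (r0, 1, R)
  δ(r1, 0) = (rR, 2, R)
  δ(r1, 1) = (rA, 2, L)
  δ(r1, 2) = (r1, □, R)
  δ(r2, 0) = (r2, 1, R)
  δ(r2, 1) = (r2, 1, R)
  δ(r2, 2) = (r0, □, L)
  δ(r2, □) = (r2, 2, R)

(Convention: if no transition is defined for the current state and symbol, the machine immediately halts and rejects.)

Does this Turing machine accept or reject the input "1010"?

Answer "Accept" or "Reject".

Execution trace:
Initial: [r0]1010
Step 1: δ(r0, 1) = (r0, 0, L) → [r0]□0010
Step 2: δ(r0, □) = (r0, 1, R) → 1[r0]0010

No transition is defined for δ(r0, 0). By convention the machine halts and rejects.

Answer: Reject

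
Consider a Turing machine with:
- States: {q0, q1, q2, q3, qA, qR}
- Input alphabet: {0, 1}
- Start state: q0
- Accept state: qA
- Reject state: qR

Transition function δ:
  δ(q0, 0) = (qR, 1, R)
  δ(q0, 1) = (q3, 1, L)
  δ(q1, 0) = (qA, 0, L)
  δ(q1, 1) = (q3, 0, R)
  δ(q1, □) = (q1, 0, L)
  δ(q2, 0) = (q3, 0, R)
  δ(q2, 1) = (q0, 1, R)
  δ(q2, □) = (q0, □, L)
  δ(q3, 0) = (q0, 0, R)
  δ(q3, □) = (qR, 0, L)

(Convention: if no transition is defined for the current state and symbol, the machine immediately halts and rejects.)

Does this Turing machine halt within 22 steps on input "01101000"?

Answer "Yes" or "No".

Execution trace:
Initial: [q0]01101000
Step 1: δ(q0, 0) = (qR, 1, R) → 1[qR]1101000

The machine reaches the reject state qR and halts.
The machine halted after 1 step (within the 22-step bound).

Answer: Yes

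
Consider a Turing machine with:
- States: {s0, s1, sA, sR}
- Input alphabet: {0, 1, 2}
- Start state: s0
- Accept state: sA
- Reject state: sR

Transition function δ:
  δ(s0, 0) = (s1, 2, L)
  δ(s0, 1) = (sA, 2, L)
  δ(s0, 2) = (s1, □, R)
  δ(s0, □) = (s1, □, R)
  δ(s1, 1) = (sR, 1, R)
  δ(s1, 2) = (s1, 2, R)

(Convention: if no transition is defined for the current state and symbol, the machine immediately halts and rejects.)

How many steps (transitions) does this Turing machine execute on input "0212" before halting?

Execution trace:
Initial: [s0]0212
Step 1: δ(s0, 0) = (s1, 2, L) → [s1]□2212

No transition is defined for δ(s1, □). By convention the machine halts and rejects.

The machine executed 1 step before halting.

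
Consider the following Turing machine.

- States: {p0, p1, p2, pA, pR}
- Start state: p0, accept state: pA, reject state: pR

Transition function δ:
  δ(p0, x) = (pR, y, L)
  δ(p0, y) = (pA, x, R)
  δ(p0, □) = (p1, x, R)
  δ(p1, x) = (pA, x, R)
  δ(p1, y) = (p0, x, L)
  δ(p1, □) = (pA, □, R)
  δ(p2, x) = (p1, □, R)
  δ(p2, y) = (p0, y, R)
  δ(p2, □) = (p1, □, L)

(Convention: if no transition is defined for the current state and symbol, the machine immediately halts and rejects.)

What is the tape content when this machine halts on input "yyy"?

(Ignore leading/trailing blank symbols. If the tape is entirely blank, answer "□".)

Execution trace:
Initial: [p0]yyy
Step 1: δ(p0, y) = (pA, x, R) → x[pA]yy

The machine reaches the accept state pA and halts.

Final tape (ignoring leading/trailing blanks): xyy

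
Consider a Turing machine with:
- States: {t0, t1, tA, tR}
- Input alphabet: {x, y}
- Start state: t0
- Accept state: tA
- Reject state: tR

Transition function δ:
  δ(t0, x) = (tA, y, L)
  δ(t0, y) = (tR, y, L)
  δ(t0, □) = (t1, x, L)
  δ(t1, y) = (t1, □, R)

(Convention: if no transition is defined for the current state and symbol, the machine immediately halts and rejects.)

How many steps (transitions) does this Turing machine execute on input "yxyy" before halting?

Execution trace:
Initial: [t0]yxyy
Step 1: δ(t0, y) = (tR, y, L) → [tR]□yxyy

The machine reaches the reject state tR and halts.

The machine executed 1 step before halting.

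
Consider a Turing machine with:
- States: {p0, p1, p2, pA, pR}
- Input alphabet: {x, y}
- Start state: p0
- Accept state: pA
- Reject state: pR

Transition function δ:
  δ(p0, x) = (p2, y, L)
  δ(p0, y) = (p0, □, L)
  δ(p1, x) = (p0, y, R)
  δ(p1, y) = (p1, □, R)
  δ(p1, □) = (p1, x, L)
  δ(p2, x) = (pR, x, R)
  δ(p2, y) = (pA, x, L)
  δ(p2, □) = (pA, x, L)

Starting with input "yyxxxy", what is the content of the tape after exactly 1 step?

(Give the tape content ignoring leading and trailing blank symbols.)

Execution trace:
Initial: [p0]yyxxxy
Step 1: δ(p0, y) = (p0, □, L) → [p0]□□yxxxy

No transition is defined for δ(p0, □). By convention the machine halts and rejects.

After 1 step, the tape (ignoring leading/trailing blanks) is: yxxxy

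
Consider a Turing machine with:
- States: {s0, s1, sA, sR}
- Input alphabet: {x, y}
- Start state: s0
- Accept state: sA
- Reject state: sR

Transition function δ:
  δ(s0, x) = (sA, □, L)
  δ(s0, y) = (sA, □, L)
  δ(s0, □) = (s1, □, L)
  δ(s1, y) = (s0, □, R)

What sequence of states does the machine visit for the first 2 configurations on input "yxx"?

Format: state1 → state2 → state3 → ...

Execution trace:
Initial: [s0]yxx
Step 1: δ(s0, y) = (sA, □, L) → [sA]□□xx

The machine reaches the accept state sA and halts.

State sequence: s0 → sA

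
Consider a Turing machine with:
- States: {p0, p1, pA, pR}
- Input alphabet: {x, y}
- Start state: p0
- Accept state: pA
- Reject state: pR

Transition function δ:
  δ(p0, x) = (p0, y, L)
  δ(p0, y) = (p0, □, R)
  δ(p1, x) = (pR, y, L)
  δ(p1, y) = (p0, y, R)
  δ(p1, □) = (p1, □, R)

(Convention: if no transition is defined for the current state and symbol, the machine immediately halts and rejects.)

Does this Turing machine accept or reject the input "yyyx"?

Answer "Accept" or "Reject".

Execution trace:
Initial: [p0]yyyx
Step 1: δ(p0, y) = (p0, □, R) → □[p0]yyx
Step 2: δ(p0, y) = (p0, □, R) → □□[p0]yx
Step 3: δ(p0, y) = (p0, □, R) → □□□[p0]x
Step 4: δ(p0, x) = (p0, y, L) → □□[p0]□y

No transition is defined for δ(p0, □). By convention the machine halts and rejects.

Answer: Reject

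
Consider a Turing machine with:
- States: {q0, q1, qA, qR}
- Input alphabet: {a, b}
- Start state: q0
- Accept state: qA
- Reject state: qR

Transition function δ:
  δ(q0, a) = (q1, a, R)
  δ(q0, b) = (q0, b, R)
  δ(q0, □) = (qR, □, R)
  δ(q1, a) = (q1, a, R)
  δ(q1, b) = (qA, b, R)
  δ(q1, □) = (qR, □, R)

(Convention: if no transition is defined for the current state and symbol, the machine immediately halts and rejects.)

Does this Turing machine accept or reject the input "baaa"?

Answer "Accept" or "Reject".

Execution trace:
Initial: [q0]baaa
Step 1: δ(q0, b) = (q0, b, R) → b[q0]aaa
Step 2: δ(q0, a) = (q1, a, R) → ba[q1]aa
Step 3: δ(q1, a) = (q1, a, R) → baa[q1]a
Step 4: δ(q1, a) = (q1, a, R) → baaa[q1]□
Step 5: δ(q1, □) = (qR, □, R) → baaa□[qR]□

The machine reaches the reject state qR and halts.

Answer: Reject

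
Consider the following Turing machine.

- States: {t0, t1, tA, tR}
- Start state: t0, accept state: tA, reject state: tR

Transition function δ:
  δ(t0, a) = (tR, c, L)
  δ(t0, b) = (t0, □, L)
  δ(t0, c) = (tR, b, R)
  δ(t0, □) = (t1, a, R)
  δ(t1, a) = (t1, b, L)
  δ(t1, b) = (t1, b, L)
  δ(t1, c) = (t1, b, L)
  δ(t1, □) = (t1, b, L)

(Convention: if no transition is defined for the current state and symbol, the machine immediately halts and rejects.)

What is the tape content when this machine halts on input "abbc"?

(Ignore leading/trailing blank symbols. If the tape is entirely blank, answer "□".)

Execution trace:
Initial: [t0]abbc
Step 1: δ(t0, a) = (tR, c, L) → [tR]□cbbc

The machine reaches the reject state tR and halts.

Final tape (ignoring leading/trailing blanks): cbbc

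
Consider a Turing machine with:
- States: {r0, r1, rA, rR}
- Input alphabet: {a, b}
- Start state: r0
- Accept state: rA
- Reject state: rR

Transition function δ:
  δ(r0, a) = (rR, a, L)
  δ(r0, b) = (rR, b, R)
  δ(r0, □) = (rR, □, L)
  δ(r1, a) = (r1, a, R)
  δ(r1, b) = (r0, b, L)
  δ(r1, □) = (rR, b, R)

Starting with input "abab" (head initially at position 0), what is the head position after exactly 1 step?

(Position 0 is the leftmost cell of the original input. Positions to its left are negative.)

Execution trace (head position shown):
Step 0: [r0]abab  (head at position 0)
Step 1: move left → [rR]□abab  (head at position -1)

After 1 step, the head is at position -1.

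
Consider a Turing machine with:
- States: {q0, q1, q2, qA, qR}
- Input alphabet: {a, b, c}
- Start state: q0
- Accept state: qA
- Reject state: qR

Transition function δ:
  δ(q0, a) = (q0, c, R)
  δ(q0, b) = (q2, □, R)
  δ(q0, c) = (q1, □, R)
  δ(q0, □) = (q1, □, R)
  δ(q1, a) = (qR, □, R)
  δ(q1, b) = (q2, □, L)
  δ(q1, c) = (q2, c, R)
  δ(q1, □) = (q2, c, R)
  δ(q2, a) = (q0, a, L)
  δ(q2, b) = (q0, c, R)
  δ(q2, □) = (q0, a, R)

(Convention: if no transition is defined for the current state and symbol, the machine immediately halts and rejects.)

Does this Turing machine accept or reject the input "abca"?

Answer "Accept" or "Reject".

Execution trace:
Initial: [q0]abca
Step 1: δ(q0, a) = (q0, c, R) → c[q0]bca
Step 2: δ(q0, b) = (q2, □, R) → c□[q2]ca

No transition is defined for δ(q2, c). By convention the machine halts and rejects.

Answer: Reject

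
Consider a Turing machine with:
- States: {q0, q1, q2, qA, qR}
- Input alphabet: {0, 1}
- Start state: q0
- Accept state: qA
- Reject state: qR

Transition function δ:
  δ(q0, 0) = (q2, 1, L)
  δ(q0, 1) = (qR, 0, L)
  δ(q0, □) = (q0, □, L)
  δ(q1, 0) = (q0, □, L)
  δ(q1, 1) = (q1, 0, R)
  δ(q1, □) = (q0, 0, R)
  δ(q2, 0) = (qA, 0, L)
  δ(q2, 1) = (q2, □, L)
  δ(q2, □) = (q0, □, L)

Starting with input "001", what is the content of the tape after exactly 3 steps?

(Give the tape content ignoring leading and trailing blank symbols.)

Execution trace:
Initial: [q0]001
Step 1: δ(q0, 0) = (q2, 1, L) → [q2]□101
Step 2: δ(q2, □) = (q0, □, L) → [q0]□□101
Step 3: δ(q0, □) = (q0, □, L) → [q0]□□□101

After 3 steps, the tape (ignoring leading/trailing blanks) is: 101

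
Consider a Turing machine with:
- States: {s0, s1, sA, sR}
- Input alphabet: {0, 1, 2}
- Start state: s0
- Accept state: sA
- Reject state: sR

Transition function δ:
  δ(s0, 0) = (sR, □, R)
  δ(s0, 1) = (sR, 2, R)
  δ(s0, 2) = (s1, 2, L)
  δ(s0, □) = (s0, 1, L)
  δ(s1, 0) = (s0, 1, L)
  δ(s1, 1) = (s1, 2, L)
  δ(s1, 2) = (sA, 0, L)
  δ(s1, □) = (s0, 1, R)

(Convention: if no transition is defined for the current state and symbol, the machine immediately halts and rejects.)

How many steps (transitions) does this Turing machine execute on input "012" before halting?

Execution trace:
Initial: [s0]012
Step 1: δ(s0, 0) = (sR, □, R) → □[sR]12

The machine reaches the reject state sR and halts.

The machine executed 1 step before halting.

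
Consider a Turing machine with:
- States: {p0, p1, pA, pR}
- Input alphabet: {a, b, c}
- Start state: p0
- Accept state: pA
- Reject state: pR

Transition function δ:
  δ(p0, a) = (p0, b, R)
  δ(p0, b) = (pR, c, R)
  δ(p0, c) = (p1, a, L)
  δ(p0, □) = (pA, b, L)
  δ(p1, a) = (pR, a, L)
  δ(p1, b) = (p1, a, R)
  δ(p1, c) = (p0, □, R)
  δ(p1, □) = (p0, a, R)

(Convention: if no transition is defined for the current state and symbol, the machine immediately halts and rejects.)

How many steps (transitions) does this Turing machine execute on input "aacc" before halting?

Execution trace:
Initial: [p0]aacc
Step 1: δ(p0, a) = (p0, b, R) → b[p0]acc
Step 2: δ(p0, a) = (p0, b, R) → bb[p0]cc
Step 3: δ(p0, c) = (p1, a, L) → b[p1]bac
Step 4: δ(p1, b) = (p1, a, R) → ba[p1]ac
Step 5: δ(p1, a) = (pR, a, L) → b[pR]aac

The machine reaches the reject state pR and halts.

The machine executed 5 steps before halting.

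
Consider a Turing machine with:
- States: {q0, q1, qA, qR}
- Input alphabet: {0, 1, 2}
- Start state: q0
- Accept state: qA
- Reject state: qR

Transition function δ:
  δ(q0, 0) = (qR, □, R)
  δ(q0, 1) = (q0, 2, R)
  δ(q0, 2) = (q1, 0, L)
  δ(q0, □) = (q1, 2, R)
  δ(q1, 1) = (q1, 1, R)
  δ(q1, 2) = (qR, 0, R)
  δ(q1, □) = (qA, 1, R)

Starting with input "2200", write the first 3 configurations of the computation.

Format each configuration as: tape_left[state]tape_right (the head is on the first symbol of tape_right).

Transitions applied:
Step 1: δ(q0, 2) = (q1, 0, L)
Step 2: δ(q1, □) = (qA, 1, R)

The first 3 configurations are:
[q0]2200 ⊢ [q1]□0200 ⊢ 1[qA]0200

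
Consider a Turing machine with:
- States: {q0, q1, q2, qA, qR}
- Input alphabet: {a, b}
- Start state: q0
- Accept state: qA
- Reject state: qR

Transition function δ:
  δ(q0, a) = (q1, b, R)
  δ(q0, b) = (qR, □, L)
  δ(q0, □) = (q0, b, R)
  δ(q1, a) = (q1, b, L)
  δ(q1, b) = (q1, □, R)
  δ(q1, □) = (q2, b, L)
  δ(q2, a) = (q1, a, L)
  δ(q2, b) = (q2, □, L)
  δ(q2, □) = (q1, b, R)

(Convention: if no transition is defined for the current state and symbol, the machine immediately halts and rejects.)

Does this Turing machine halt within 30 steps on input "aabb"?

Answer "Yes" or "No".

Execution trace:
Initial: [q0]aabb
Step 1: δ(q0, a) = (q1, b, R) → b[q1]abb
Step 2: δ(q1, a) = (q1, b, L) → [q1]bbbb
Step 3: δ(q1, b) = (q1, □, R) → □[q1]bbb
Step 4: δ(q1, b) = (q1, □, R) → □□[q1]bb
Step 5: δ(q1, b) = (q1, □, R) → □□□[q1]b
Step 6: δ(q1, b) = (q1, □, R) → □□□□[q1]□
Step 7: δ(q1, □) = (q2, b, L) → □□□[q2]□b
Step 8: δ(q2, □) = (q1, b, R) → □□□b[q1]b
Step 9: δ(q1, b) = (q1, □, R) → □□□b□[q1]□
Step 10: δ(q1, □) = (q2, b, L) → □□□b[q2]□b
Step 11: δ(q2, □) = (q1, b, R) → □□□bb[q1]b
Step 12: δ(q1, b) = (q1, □, R) → □□□bb□[q1]□
Step 13: δ(q1, □) = (q2, b, L) → □□□bb[q2]□b
Step 14: δ(q2, □) = (q1, b, R) → □□□bbb[q1]b
Step 15: δ(q1, b) = (q1, □, R) → □□□bbb□[q1]□
Step 16: δ(q1, □) = (q2, b, L) → □□□bbb[q2]□b
Step 17: δ(q2, □) = (q1, b, R) → □□□bbbb[q1]b
Step 18: δ(q1, b) = (q1, □, R) → □□□bbbb□[q1]□
Step 19: δ(q1, □) = (q2, b, L) → □□□bbbb[q2]□b
Step 20: δ(q2, □) = (q1, b, R) → □□□bbbbb[q1]b
Step 21: δ(q1, b) = (q1, □, R) → □□□bbbbb□[q1]□
Step 22: δ(q1, □) = (q2, b, L) → □□□bbbbb[q2]□b
Step 23: δ(q2, □) = (q1, b, R) → □□□bbbbbb[q1]b
Step 24: δ(q1, b) = (q1, □, R) → □□□bbbbbb□[q1]□
Step 25: δ(q1, □) = (q2, b, L) → □□□bbbbbb[q2]□b
Step 26: δ(q2, □) = (q1, b, R) → □□□bbbbbbb[q1]b
Step 27: δ(q1, b) = (q1, □, R) → □□□bbbbbbb□[q1]□
Step 28: δ(q1, □) = (q2, b, L) → □□□bbbbbbb[q2]□b
Step 29: δ(q2, □) = (q1, b, R) → □□□bbbbbbbb[q1]b
Step 30: δ(q1, b) = (q1, □, R) → □□□bbbbbbbb□[q1]□

The machine has not reached a halting state after 30 steps.
The machine did not halt within the 30-step bound.

Answer: No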